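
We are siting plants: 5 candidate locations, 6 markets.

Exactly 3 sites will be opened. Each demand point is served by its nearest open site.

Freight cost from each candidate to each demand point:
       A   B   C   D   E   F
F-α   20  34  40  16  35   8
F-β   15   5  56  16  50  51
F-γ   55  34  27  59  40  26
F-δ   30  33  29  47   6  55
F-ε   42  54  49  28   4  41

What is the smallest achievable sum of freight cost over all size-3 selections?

Open {F-α, F-β, F-δ}.
  A→F-β 15, B→F-β 5, C→F-δ 29, D→F-α 16, E→F-δ 6, F→F-α 8  ⇒ total 79.
Compare {F-α, F-β, F-ε}: total 88.
Compare {F-β, F-γ, F-ε}: total 93.
No size-3 selection does better; minimum is 79.

79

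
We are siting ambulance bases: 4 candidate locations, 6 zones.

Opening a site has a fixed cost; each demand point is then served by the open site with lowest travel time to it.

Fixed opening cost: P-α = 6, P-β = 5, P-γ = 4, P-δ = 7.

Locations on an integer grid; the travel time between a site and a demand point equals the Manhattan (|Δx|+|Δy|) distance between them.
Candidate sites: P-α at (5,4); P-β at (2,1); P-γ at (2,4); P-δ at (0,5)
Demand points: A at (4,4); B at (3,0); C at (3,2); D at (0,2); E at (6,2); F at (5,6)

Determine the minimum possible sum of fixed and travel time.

24

Open {P-α, P-β}: assign each demand point to its cheapest open site.
  A→P-α 1, B→P-β 2, C→P-β 2, D→P-β 3, E→P-α 3, F→P-α 2
  travel time 13, fixed 11 → total 24.
Compare {P-α, P-γ}: travel time 18 + fixed 10 = 28.
Compare {P-β, P-γ}: travel time 19 + fixed 9 = 28.
Compare {P-α, P-β, P-γ}: travel time 13 + fixed 15 = 28.
All other subsets cost ≥ 28. Minimum total cost: 24.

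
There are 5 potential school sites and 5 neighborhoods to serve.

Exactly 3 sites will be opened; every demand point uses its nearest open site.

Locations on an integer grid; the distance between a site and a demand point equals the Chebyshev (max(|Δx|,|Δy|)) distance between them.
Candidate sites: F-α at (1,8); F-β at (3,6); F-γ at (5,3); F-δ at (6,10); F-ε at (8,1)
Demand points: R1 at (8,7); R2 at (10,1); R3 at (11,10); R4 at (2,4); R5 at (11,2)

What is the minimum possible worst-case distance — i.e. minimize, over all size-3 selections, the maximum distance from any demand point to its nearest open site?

Open {F-α, F-δ, F-ε}.
  Farthest demand point is R3 at distance 5 (to F-δ); all others are ≤ 5.
With {F-β, F-δ, F-ε} the worst case is 5.
With {F-γ, F-δ, F-ε} the worst case is 5.
No size-3 selection achieves below 5.

5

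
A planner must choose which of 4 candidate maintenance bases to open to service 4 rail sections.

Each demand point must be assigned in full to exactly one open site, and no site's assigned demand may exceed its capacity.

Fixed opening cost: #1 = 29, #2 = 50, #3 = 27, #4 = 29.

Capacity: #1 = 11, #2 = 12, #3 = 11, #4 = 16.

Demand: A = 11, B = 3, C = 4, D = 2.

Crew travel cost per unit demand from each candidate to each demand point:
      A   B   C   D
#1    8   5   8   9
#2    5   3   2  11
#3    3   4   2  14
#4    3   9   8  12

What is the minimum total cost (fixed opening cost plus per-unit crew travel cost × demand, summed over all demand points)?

133

Open {#3, #4}; cheapest assignment that respects the capacities:
  #3 (cap 11, load 7): B, C — cost 3×4 + 4×2 = 20
  #4 (cap 16, load 13): A, D — cost 11×3 + 2×12 = 57
  Shipping 77, fixed 56 → total 133.
  Any other capacity-feasible assignment to {#3, #4} ships for at least 77.
Compare {#2, #3}: its best feasible assignment gives total 149.
Compare {#2, #4}: its best feasible assignment gives total 151.
Every other set of open sites that can feasibly serve all demand totals ≥ 149 even under its best assignment. Minimum: 133.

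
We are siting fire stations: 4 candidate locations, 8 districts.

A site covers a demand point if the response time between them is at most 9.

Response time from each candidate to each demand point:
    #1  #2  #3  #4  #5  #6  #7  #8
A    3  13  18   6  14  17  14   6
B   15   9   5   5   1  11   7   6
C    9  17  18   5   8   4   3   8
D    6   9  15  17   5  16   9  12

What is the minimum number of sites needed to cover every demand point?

2

Coverage sets (demand points within 9 of each site):
  A: {#1, #4, #8}
  B: {#2, #3, #4, #5, #7, #8}
  C: {#1, #4, #5, #6, #7, #8}
  D: {#1, #2, #5, #7}
No single site covers all 8 demand points.
But {B, C} covers everything, so the minimum is 2.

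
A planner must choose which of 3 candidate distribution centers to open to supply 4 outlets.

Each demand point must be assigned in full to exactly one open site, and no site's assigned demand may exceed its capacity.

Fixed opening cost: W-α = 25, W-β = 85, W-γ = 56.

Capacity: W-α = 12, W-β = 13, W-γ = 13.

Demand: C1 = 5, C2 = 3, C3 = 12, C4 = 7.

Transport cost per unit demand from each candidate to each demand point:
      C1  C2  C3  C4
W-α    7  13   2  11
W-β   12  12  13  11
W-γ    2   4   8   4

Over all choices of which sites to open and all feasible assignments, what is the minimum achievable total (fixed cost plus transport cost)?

264

Open {W-α, W-β, W-γ}; cheapest assignment that respects the capacities:
  W-α (cap 12, load 12): C3 — cost 12×2 = 24
  W-β (cap 13, load 3): C2 — cost 3×12 = 36
  W-γ (cap 13, load 12): C1, C4 — cost 5×2 + 7×4 = 38
  Shipping 98, fixed 166 → total 264.
  Any other capacity-feasible assignment to {W-α, W-β, W-γ} ships for at least 98.
Total demand is 27 and no other set of sites has combined capacity ≥ 27, so {W-α, W-β, W-γ} is the only feasible choice of open sites. Minimum: 264.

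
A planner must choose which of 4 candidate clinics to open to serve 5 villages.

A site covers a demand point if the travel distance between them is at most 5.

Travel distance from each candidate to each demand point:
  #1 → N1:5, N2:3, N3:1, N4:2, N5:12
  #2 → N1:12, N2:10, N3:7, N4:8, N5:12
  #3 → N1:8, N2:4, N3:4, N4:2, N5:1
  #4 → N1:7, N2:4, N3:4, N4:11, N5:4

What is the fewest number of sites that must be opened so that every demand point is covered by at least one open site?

2

Coverage sets (demand points within 5 of each site):
  #1: {N1, N2, N3, N4}
  #2: {}
  #3: {N2, N3, N4, N5}
  #4: {N2, N3, N5}
No single site covers all 5 demand points.
But {#1, #3} covers everything, so the minimum is 2.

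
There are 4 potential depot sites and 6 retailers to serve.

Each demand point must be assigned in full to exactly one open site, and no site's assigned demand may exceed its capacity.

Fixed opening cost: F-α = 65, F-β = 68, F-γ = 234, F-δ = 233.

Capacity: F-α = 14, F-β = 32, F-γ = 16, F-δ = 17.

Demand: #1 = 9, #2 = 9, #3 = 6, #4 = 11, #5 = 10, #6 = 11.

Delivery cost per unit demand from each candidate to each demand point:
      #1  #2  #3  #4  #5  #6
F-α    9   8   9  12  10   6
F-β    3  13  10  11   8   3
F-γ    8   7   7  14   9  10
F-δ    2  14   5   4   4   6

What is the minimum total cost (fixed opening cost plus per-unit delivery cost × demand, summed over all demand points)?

652

Open {F-α, F-β, F-δ}; cheapest assignment that respects the capacities:
  F-α (cap 14, load 9): #2 — cost 9×8 = 72
  F-β (cap 32, load 30): #1, #5, #6 — cost 9×3 + 10×8 + 11×3 = 140
  F-δ (cap 17, load 17): #3, #4 — cost 6×5 + 11×4 = 74
  Shipping 286, fixed 366 → total 652.
  Any other capacity-feasible assignment to {F-α, F-β, F-δ} ships for at least 286.
Compare {F-α, F-β, F-γ}: its best feasible assignment gives total 744.
Compare {F-β, F-γ, F-δ}: its best feasible assignment gives total 812.
Every other set of open sites that can feasibly serve all demand totals ≥ 744 even under its best assignment. Minimum: 652.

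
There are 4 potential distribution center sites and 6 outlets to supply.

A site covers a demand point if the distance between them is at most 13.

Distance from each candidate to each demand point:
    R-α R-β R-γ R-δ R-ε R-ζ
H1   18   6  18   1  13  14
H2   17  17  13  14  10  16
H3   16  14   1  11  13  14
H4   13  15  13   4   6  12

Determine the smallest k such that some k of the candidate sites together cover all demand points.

Coverage sets (demand points within 13 of each site):
  H1: {R-β, R-δ, R-ε}
  H2: {R-γ, R-ε}
  H3: {R-γ, R-δ, R-ε}
  H4: {R-α, R-γ, R-δ, R-ε, R-ζ}
No single site covers all 6 demand points.
But {H1, H4} covers everything, so the minimum is 2.

2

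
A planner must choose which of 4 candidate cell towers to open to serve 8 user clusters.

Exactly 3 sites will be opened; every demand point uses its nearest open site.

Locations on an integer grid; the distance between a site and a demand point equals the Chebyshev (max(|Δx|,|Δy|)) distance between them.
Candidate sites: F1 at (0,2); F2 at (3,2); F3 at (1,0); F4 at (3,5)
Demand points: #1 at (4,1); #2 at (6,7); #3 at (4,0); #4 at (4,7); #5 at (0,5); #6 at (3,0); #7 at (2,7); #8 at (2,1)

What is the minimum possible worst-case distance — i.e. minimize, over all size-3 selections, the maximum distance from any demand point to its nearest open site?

Open {F1, F2, F4}.
  Farthest demand point is #2 at distance 3 (to F4); all others are ≤ 3.
With {F1, F3, F4} the worst case is 3.
With {F2, F3, F4} the worst case is 3.
No size-3 selection achieves below 3.

3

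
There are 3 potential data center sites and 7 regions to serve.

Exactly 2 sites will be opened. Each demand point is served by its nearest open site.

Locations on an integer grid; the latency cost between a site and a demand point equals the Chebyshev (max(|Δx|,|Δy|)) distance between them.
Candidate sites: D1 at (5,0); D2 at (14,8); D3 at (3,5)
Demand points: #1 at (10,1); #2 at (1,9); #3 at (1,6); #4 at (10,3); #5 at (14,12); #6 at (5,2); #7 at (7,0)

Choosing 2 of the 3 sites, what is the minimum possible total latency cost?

Open {D2, D3}.
  #1→D2 7, #2→D3 4, #3→D3 2, #4→D2 5, #5→D2 4, #6→D3 3, #7→D3 5  ⇒ total 30.
Compare {D1, D3}: total 31.
Compare {D1, D2}: total 33.

30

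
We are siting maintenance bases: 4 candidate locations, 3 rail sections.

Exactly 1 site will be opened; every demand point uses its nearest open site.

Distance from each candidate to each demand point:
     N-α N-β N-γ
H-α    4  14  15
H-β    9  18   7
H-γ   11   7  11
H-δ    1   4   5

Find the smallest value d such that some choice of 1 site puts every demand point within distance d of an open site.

5

Open {H-δ}.
  Farthest demand point is N-γ at distance 5 (to H-δ); all others are ≤ 5.
With {H-γ} the worst case is 11.
With {H-α} the worst case is 15.
No size-1 selection achieves below 5.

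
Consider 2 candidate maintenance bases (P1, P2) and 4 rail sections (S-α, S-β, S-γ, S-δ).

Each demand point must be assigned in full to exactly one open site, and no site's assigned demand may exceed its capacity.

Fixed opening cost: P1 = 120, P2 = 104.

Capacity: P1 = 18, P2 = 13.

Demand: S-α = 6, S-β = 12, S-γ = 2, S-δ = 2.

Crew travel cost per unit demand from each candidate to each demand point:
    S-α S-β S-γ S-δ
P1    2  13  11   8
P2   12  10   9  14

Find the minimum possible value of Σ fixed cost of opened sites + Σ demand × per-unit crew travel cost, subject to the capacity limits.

Open {P1, P2}; cheapest assignment that respects the capacities:
  P1 (cap 18, load 10): S-α, S-γ, S-δ — cost 6×2 + 2×11 + 2×8 = 50
  P2 (cap 13, load 12): S-β — cost 12×10 = 120
  Shipping 170, fixed 224 → total 394.
  Any other capacity-feasible assignment to {P1, P2} ships for at least 170.
Total demand is 22 and no other set of sites has combined capacity ≥ 22, so {P1, P2} is the only feasible choice of open sites. Minimum: 394.

394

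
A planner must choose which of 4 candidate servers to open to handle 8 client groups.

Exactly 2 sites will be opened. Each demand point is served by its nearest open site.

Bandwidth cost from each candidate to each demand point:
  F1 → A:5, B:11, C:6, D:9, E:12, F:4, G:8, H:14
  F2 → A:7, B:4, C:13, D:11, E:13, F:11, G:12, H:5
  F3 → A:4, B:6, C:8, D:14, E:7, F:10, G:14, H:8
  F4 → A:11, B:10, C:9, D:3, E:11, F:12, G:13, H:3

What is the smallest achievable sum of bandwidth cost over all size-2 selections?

50

Open {F1, F4}.
  A→F1 5, B→F4 10, C→F1 6, D→F4 3, E→F4 11, F→F1 4, G→F1 8, H→F4 3  ⇒ total 50.
Compare {F1, F3}: total 52.
Compare {F1, F2}: total 53.
No size-2 selection does better; minimum is 50.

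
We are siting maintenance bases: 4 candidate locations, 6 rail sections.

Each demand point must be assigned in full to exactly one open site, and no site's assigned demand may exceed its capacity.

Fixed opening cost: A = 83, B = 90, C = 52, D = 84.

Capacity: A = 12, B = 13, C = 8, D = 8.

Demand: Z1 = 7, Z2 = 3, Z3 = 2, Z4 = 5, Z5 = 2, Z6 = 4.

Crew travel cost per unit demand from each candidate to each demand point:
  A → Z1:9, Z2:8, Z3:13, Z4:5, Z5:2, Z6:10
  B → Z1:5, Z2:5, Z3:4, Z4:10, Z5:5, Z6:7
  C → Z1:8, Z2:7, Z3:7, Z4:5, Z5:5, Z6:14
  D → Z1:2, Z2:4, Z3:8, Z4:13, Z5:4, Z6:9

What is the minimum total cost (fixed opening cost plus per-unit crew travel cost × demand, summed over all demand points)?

297

Open {A, B}; cheapest assignment that respects the capacities:
  A (cap 12, load 10): Z2, Z4, Z5 — cost 3×8 + 5×5 + 2×2 = 53
  B (cap 13, load 13): Z1, Z3, Z6 — cost 7×5 + 2×4 + 4×7 = 71
  Shipping 124, fixed 173 → total 297.
  Any other capacity-feasible assignment to {A, B} ships for at least 124.
Compare {B, C, D}: its best feasible assignment gives total 326.
Compare {A, C, D}: its best feasible assignment gives total 337.
Every other set of open sites that can feasibly serve all demand totals ≥ 326 even under its best assignment. Minimum: 297.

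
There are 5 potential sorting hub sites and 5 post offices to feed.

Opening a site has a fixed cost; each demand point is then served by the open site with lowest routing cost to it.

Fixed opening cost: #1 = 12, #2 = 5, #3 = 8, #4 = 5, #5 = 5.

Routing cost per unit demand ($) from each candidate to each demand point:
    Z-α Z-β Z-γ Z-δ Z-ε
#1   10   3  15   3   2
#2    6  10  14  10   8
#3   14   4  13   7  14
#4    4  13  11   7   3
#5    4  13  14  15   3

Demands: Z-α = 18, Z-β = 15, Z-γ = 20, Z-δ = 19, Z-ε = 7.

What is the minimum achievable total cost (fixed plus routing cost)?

Open {#1, #4}: assign each demand point to its cheapest open site.
  Z-α→#4 18×4=72, Z-β→#1 15×3=45, Z-γ→#4 20×11=220, Z-δ→#1 19×3=57, Z-ε→#1 7×2=14
  routing cost 408, fixed 17 → total 425.
Compare {#1, #2, #4}: routing cost 408 + fixed 22 = 430.
Compare {#1, #4, #5}: routing cost 408 + fixed 22 = 430.
Compare {#1, #3, #4}: routing cost 408 + fixed 25 = 433.
All other subsets cost ≥ 430. Minimum total cost: 425.

425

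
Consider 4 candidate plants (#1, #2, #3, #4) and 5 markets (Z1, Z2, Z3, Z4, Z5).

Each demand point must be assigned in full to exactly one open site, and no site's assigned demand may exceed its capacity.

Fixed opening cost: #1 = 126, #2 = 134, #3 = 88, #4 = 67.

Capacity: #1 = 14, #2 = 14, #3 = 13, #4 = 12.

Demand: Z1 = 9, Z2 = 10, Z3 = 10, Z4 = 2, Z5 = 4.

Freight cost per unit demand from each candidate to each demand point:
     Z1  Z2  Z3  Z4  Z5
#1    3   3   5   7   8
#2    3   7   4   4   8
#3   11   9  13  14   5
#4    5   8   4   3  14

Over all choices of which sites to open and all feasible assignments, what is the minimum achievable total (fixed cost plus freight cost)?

Open {#1, #2, #4}; cheapest assignment that respects the capacities:
  #1 (cap 14, load 14): Z2, Z5 — cost 10×3 + 4×8 = 62
  #2 (cap 14, load 9): Z1 — cost 9×3 = 27
  #4 (cap 12, load 12): Z3, Z4 — cost 10×4 + 2×3 = 46
  Shipping 135, fixed 327 → total 462.
  Any other capacity-feasible assignment to {#1, #2, #4} ships for at least 135.
Compare {#1, #3, #4}: its best feasible assignment gives total 476.
Compare {#2, #3, #4}: its best feasible assignment gives total 484.
Every other set of open sites that can feasibly serve all demand totals ≥ 476 even under its best assignment. Minimum: 462.

462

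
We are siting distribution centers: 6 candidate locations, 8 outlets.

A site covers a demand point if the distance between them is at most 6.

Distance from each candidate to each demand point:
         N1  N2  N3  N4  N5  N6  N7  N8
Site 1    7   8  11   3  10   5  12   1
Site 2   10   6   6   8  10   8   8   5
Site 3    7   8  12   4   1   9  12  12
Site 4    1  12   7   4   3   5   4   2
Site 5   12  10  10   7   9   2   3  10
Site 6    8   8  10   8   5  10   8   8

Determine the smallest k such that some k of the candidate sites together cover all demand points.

2

Coverage sets (demand points within 6 of each site):
  Site 1: {N4, N6, N8}
  Site 2: {N2, N3, N8}
  Site 3: {N4, N5}
  Site 4: {N1, N4, N5, N6, N7, N8}
  Site 5: {N6, N7}
  Site 6: {N5}
No single site covers all 8 demand points.
But {Site 2, Site 4} covers everything, so the minimum is 2.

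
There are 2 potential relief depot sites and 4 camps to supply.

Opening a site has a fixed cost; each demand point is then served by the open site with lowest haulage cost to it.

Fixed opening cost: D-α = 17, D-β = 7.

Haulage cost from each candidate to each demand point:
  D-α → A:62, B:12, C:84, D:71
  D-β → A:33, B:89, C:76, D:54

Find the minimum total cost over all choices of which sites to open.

199

Open {D-α, D-β}: assign each demand point to its cheapest open site.
  A→D-β 33, B→D-α 12, C→D-β 76, D→D-β 54
  haulage cost 175, fixed 24 → total 199.
Compare {D-α}: haulage cost 229 + fixed 17 = 246.
Compare {D-β}: haulage cost 252 + fixed 7 = 259.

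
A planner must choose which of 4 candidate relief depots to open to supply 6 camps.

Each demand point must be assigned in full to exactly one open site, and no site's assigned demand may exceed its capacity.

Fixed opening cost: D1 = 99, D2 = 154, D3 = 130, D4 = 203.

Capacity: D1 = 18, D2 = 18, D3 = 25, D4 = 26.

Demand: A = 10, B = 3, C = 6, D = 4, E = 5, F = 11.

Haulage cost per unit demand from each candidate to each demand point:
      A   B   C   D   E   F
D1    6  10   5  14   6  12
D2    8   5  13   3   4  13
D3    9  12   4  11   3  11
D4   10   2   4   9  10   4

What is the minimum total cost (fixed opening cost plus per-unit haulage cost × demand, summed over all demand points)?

502

Open {D1, D4}; cheapest assignment that respects the capacities:
  D1 (cap 18, load 15): A, E — cost 10×6 + 5×6 = 90
  D4 (cap 26, load 24): B, C, D, F — cost 3×2 + 6×4 + 4×9 + 11×4 = 110
  Shipping 200, fixed 302 → total 502.
  Any other capacity-feasible assignment to {D1, D4} ships for at least 200.
Compare {D1, D3}: its best feasible assignment gives total 535.
Compare {D3, D4}: its best feasible assignment gives total 548.
Every other set of open sites that can feasibly serve all demand totals ≥ 535 even under its best assignment. Minimum: 502.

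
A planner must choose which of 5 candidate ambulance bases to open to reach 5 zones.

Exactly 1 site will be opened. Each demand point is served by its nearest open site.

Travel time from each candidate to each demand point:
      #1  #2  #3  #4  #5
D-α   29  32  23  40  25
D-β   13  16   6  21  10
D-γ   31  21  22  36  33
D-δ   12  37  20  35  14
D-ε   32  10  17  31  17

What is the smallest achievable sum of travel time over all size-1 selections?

66

Open {D-β}.
  #1→D-β 13, #2→D-β 16, #3→D-β 6, #4→D-β 21, #5→D-β 10  ⇒ total 66.
Compare {D-ε}: total 107.
Compare {D-δ}: total 118.
No size-1 selection does better; minimum is 66.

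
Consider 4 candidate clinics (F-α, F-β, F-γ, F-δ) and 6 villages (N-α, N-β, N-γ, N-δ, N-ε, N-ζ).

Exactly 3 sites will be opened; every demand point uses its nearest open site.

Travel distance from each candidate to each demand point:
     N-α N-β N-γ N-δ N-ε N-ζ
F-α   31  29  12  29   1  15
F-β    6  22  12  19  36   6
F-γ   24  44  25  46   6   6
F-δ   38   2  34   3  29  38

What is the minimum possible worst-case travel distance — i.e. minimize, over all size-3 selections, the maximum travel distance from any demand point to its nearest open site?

Open {F-α, F-β, F-δ}.
  Farthest demand point is N-γ at travel distance 12 (to F-α); all others are ≤ 12.
With {F-β, F-γ, F-δ} the worst case is 12.
With {F-α, F-β, F-γ} the worst case is 22.
No size-3 selection achieves below 12.

12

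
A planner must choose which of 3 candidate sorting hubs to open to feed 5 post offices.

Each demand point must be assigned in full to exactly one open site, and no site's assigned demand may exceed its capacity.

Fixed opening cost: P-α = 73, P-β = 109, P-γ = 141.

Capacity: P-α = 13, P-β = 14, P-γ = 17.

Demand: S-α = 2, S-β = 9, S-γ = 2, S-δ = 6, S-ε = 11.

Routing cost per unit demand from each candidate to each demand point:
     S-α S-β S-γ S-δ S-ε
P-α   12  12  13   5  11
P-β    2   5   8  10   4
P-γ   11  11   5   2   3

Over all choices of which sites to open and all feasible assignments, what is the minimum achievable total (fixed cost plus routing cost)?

Open {P-β, P-γ}; cheapest assignment that respects the capacities:
  P-β (cap 14, load 13): S-α, S-β, S-γ — cost 2×2 + 9×5 + 2×8 = 65
  P-γ (cap 17, load 17): S-δ, S-ε — cost 6×2 + 11×3 = 45
  Shipping 110, fixed 250 → total 360.
  Any other capacity-feasible assignment to {P-β, P-γ} ships for at least 110.
Compare {P-α, P-γ}: its best feasible assignment gives total 417.
Compare {P-α, P-β, P-γ}: its best feasible assignment gives total 433.
Every other set of open sites that can feasibly serve all demand totals ≥ 417 even under its best assignment. Minimum: 360.

360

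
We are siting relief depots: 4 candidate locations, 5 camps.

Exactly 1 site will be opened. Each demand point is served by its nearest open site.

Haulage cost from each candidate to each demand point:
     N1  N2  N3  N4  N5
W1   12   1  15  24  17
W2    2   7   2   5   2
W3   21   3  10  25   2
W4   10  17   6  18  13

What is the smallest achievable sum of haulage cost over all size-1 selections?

Open {W2}.
  N1→W2 2, N2→W2 7, N3→W2 2, N4→W2 5, N5→W2 2  ⇒ total 18.
Compare {W3}: total 61.
Compare {W4}: total 64.
No size-1 selection does better; minimum is 18.

18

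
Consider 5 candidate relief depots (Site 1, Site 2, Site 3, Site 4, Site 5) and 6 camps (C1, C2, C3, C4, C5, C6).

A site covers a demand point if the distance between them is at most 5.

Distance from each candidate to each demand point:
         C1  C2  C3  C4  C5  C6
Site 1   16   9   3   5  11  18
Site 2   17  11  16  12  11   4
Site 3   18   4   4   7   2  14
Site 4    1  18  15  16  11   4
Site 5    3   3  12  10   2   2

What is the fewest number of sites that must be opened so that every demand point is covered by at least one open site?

2

Coverage sets (demand points within 5 of each site):
  Site 1: {C3, C4}
  Site 2: {C6}
  Site 3: {C2, C3, C5}
  Site 4: {C1, C6}
  Site 5: {C1, C2, C5, C6}
No single site covers all 6 demand points.
But {Site 1, Site 5} covers everything, so the minimum is 2.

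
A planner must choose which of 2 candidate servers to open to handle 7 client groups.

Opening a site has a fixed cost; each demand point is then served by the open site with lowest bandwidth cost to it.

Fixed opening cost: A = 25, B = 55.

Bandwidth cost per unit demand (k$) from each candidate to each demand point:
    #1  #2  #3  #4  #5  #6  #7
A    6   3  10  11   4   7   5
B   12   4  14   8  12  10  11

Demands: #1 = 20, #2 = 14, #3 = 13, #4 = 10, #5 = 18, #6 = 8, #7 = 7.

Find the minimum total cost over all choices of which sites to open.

590

Open {A}: assign each demand point to its cheapest open site.
  #1→A 20×6=120, #2→A 14×3=42, #3→A 13×10=130, #4→A 10×11=110, #5→A 18×4=72, #6→A 8×7=56, #7→A 7×5=35
  bandwidth cost 565, fixed 25 → total 590.
Compare {A, B}: bandwidth cost 535 + fixed 80 = 615.
Compare {B}: bandwidth cost 931 + fixed 55 = 986.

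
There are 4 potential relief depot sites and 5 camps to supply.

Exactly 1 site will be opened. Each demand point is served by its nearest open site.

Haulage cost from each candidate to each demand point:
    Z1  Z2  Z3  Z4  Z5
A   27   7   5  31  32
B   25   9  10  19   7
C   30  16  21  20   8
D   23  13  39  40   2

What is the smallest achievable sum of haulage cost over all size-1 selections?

70

Open {B}.
  Z1→B 25, Z2→B 9, Z3→B 10, Z4→B 19, Z5→B 7  ⇒ total 70.
Compare {C}: total 95.
Compare {A}: total 102.
No size-1 selection does better; minimum is 70.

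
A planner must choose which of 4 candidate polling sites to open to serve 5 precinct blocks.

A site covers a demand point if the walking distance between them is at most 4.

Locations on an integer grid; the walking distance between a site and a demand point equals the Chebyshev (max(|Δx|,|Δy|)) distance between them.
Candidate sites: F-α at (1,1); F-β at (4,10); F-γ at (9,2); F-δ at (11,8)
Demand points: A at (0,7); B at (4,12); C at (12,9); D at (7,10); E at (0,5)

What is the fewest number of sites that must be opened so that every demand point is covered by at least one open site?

Coverage sets (demand points within 4 of each site):
  F-α: {E}
  F-β: {A, B, D}
  F-γ: {}
  F-δ: {C, D}
No 2 sites suffice: every size-2 union leaves at least one demand point uncovered.
But {F-α, F-β, F-δ} covers everything, so the minimum is 3.

3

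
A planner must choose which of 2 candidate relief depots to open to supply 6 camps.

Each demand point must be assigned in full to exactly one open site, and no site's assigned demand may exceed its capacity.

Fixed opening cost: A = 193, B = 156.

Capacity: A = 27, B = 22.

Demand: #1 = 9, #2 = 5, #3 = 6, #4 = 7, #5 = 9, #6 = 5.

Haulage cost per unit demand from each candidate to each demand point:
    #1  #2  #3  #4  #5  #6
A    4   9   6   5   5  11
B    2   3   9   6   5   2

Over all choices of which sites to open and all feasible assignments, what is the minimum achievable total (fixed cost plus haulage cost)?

508

Open {A, B}; cheapest assignment that respects the capacities:
  A (cap 27, load 22): #3, #4, #5 — cost 6×6 + 7×5 + 9×5 = 116
  B (cap 22, load 19): #1, #2, #6 — cost 9×2 + 5×3 + 5×2 = 43
  Shipping 159, fixed 349 → total 508.
  Any other capacity-feasible assignment to {A, B} ships for at least 159.
Total demand is 41 and no other set of sites has combined capacity ≥ 41, so {A, B} is the only feasible choice of open sites. Minimum: 508.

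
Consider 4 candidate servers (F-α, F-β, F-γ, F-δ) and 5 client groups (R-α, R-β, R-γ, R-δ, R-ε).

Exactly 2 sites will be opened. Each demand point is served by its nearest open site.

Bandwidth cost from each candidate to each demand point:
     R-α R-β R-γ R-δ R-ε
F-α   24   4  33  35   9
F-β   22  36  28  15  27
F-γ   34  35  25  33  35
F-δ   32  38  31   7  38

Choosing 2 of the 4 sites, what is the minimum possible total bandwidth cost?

75

Open {F-α, F-δ}.
  R-α→F-α 24, R-β→F-α 4, R-γ→F-δ 31, R-δ→F-δ 7, R-ε→F-α 9  ⇒ total 75.
Compare {F-α, F-β}: total 78.
Compare {F-α, F-γ}: total 95.
No size-2 selection does better; minimum is 75.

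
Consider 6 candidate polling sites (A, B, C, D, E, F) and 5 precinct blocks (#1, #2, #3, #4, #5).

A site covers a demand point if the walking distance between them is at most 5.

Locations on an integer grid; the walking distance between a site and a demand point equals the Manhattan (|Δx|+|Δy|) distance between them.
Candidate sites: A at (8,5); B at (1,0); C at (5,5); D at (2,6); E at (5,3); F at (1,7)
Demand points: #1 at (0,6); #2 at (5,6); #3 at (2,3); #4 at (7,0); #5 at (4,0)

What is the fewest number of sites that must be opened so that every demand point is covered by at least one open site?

Coverage sets (demand points within 5 of each site):
  A: {#2}
  B: {#3, #5}
  C: {#2, #3}
  D: {#1, #2, #3}
  E: {#2, #3, #4, #5}
  F: {#1, #2, #3}
No single site covers all 5 demand points.
But {D, E} covers everything, so the minimum is 2.

2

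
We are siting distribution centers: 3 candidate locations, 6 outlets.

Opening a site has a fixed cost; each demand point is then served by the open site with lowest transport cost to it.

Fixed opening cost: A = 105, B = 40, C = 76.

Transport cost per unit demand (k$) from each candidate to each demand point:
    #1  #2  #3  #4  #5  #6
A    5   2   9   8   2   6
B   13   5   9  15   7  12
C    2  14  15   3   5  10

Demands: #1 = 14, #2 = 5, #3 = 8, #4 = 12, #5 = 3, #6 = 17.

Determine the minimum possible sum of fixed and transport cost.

Open {A, C}: assign each demand point to its cheapest open site.
  #1→C 14×2=28, #2→A 5×2=10, #3→A 8×9=72, #4→C 12×3=36, #5→A 3×2=6, #6→A 17×6=102
  transport cost 254, fixed 181 → total 435.
Compare {A}: transport cost 356 + fixed 105 = 461.
Compare {B, C}: transport cost 346 + fixed 116 = 462.
Compare {A, B, C}: transport cost 254 + fixed 221 = 475.
All other subsets cost ≥ 461. Minimum total cost: 435.

435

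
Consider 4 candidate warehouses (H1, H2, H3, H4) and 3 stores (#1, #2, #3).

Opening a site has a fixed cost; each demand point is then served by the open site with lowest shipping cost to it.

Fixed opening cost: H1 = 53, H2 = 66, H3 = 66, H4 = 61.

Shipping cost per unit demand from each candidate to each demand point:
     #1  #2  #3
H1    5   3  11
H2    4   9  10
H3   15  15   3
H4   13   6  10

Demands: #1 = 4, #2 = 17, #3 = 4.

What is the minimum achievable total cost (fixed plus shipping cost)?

Open {H1}: assign each demand point to its cheapest open site.
  #1→H1 4×5=20, #2→H1 17×3=51, #3→H1 4×11=44
  shipping cost 115, fixed 53 → total 168.
Compare {H1, H3}: shipping cost 83 + fixed 119 = 202.
Compare {H1, H4}: shipping cost 111 + fixed 114 = 225.
Compare {H1, H2}: shipping cost 107 + fixed 119 = 226.
All other subsets cost ≥ 202. Minimum total cost: 168.

168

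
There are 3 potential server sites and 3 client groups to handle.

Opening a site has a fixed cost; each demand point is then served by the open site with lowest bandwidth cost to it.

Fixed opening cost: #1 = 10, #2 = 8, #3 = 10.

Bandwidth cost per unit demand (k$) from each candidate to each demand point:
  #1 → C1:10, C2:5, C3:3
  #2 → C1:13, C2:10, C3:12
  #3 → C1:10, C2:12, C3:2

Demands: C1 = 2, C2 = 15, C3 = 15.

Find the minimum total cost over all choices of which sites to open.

145

Open {#1, #3}: assign each demand point to its cheapest open site.
  C1→#1 2×10=20, C2→#1 15×5=75, C3→#3 15×2=30
  bandwidth cost 125, fixed 20 → total 145.
Compare {#1}: bandwidth cost 140 + fixed 10 = 150.
Compare {#1, #2, #3}: bandwidth cost 125 + fixed 28 = 153.
Compare {#1, #2}: bandwidth cost 140 + fixed 18 = 158.
All other subsets cost ≥ 150. Minimum total cost: 145.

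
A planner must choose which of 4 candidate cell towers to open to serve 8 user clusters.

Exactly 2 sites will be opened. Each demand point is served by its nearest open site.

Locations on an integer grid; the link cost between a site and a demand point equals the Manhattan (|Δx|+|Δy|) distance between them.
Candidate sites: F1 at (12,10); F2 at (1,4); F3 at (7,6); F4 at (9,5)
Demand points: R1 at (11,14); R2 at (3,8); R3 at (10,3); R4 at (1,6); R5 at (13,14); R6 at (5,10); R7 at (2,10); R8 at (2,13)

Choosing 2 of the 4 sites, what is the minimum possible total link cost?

Open {F1, F2}.
  R1→F1 5, R2→F2 6, R3→F1 9, R4→F2 2, R5→F1 5, R6→F1 7, R7→F2 7, R8→F2 10  ⇒ total 51.
Compare {F1, F3}: total 55.
Compare {F1, F4}: total 61.
No size-2 selection does better; minimum is 51.

51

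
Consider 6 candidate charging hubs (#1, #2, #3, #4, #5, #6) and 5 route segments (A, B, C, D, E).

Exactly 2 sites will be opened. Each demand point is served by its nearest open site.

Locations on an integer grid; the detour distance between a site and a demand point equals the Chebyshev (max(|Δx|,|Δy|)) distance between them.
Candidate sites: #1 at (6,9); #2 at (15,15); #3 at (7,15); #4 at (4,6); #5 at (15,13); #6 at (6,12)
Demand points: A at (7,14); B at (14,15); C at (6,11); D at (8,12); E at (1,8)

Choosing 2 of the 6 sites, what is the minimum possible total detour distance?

Open {#2, #6}.
  A→#6 2, B→#2 1, C→#6 1, D→#6 2, E→#6 5  ⇒ total 11.
Compare {#5, #6}: total 12.
Compare {#1, #2}: total 16.
No size-2 selection does better; minimum is 11.

11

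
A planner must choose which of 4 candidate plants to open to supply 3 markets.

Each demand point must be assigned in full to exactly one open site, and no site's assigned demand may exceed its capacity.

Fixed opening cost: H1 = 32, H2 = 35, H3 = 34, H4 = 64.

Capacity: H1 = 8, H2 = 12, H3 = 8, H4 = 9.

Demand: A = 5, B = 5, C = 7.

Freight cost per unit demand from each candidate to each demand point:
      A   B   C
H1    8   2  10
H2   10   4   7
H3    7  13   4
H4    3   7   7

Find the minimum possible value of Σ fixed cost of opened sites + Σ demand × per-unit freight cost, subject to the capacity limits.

167

Open {H2, H3}; cheapest assignment that respects the capacities:
  H2 (cap 12, load 10): A, B — cost 5×10 + 5×4 = 70
  H3 (cap 8, load 7): C — cost 7×4 = 28
  Shipping 98, fixed 69 → total 167.
  Any other capacity-feasible assignment to {H2, H3} ships for at least 98.
Compare {H1, H2}: its best feasible assignment gives total 176.
Compare {H2, H4}: its best feasible assignment gives total 183.
Every other set of open sites that can feasibly serve all demand totals ≥ 176 even under its best assignment. Minimum: 167.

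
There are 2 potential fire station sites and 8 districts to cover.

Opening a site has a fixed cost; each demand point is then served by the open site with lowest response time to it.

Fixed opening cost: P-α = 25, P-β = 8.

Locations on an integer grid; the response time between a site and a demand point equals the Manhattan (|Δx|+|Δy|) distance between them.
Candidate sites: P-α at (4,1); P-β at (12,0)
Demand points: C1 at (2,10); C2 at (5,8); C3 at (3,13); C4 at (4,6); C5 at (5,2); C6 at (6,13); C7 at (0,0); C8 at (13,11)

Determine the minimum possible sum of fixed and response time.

Open {P-α}: assign each demand point to its cheapest open site.
  C1→P-α 11, C2→P-α 8, C3→P-α 13, C4→P-α 5, C5→P-α 2, C6→P-α 14, C7→P-α 5, C8→P-α 19
  response time 77, fixed 25 → total 102.
Compare {P-α, P-β}: response time 70 + fixed 33 = 103.
Compare {P-β}: response time 123 + fixed 8 = 131.

102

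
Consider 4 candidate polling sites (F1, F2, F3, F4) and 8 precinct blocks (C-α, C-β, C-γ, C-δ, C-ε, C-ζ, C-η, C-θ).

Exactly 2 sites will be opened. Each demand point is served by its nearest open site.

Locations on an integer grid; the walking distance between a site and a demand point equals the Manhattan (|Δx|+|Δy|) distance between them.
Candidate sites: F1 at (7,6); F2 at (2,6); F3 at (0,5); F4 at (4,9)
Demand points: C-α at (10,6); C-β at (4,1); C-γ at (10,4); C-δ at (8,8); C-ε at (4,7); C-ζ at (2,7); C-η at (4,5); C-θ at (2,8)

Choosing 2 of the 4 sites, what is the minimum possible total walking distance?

Open {F1, F2}.
  C-α→F1 3, C-β→F2 7, C-γ→F1 5, C-δ→F1 3, C-ε→F2 3, C-ζ→F2 1, C-η→F2 3, C-θ→F2 2  ⇒ total 27.
Compare {F1, F4}: total 32.
Compare {F1, F3}: total 36.
No size-2 selection does better; minimum is 27.

27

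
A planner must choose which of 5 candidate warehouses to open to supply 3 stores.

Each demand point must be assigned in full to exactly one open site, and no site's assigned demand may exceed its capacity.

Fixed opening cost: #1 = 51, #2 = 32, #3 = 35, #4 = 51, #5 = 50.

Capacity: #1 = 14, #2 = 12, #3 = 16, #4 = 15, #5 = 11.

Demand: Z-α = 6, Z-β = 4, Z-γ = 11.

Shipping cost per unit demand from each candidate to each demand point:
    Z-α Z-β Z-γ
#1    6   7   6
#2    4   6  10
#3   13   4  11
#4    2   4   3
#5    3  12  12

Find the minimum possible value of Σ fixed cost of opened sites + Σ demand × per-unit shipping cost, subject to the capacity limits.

156

Open {#2, #4}; cheapest assignment that respects the capacities:
  #2 (cap 12, load 6): Z-α — cost 6×4 = 24
  #4 (cap 15, load 15): Z-β, Z-γ — cost 4×4 + 11×3 = 49
  Shipping 73, fixed 83 → total 156.
  Any other capacity-feasible assignment to {#2, #4} ships for at least 73.
Compare {#4, #5}: its best feasible assignment gives total 168.
Compare {#1, #4}: its best feasible assignment gives total 187.
Every other set of open sites that can feasibly serve all demand totals ≥ 168 even under its best assignment. Minimum: 156.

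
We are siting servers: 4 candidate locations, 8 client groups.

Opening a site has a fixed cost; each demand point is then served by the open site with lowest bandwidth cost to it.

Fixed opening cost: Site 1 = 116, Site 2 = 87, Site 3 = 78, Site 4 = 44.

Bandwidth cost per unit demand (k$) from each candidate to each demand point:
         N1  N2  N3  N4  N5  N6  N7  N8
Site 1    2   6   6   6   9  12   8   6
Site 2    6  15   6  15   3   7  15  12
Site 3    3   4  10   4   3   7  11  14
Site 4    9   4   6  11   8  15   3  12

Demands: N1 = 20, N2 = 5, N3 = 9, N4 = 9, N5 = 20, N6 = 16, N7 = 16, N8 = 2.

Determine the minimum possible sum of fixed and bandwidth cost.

Open {Site 3, Site 4}: assign each demand point to its cheapest open site.
  N1→Site 3 20×3=60, N2→Site 3 5×4=20, N3→Site 4 9×6=54, N4→Site 3 9×4=36, N5→Site 3 20×3=60, N6→Site 3 16×7=112, N7→Site 4 16×3=48, N8→Site 4 2×12=24
  bandwidth cost 414, fixed 122 → total 536.
Compare {Site 1, Site 3, Site 4}: bandwidth cost 382 + fixed 238 = 620.
Compare {Site 2, Site 3, Site 4}: bandwidth cost 414 + fixed 209 = 623.
Compare {Site 1, Site 2, Site 4}: bandwidth cost 400 + fixed 247 = 647.
All other subsets cost ≥ 620. Minimum total cost: 536.

536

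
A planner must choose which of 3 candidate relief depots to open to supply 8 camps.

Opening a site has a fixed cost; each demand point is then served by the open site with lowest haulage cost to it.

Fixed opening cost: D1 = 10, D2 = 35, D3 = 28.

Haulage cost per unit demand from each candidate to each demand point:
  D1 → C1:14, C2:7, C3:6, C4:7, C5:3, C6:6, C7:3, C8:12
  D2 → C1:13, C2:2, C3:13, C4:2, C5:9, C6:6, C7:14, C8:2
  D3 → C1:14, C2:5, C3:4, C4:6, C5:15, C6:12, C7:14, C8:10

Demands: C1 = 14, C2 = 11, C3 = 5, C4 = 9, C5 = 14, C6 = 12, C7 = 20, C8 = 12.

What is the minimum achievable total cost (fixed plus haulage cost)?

Open {D1, D2}: assign each demand point to its cheapest open site.
  C1→D2 14×13=182, C2→D2 11×2=22, C3→D1 5×6=30, C4→D2 9×2=18, C5→D1 14×3=42, C6→D1 12×6=72, C7→D1 20×3=60, C8→D2 12×2=24
  haulage cost 450, fixed 45 → total 495.
Compare {D1, D2, D3}: haulage cost 440 + fixed 73 = 513.
Compare {D1, D3}: haulage cost 619 + fixed 38 = 657.
Compare {D1}: haulage cost 684 + fixed 10 = 694.
All other subsets cost ≥ 513. Minimum total cost: 495.

495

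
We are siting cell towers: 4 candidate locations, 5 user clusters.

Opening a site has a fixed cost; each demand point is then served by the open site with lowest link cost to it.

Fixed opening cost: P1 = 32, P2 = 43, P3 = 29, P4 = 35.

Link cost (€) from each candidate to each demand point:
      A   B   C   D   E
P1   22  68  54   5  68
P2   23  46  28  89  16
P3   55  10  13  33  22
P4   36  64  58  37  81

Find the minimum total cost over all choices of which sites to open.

133

Open {P1, P3}: assign each demand point to its cheapest open site.
  A→P1 22, B→P3 10, C→P3 13, D→P1 5, E→P3 22
  link cost 72, fixed 61 → total 133.
Compare {P3}: link cost 133 + fixed 29 = 162.
Compare {P2, P3}: link cost 95 + fixed 72 = 167.
Compare {P1, P3, P4}: link cost 72 + fixed 96 = 168.
All other subsets cost ≥ 162. Minimum total cost: 133.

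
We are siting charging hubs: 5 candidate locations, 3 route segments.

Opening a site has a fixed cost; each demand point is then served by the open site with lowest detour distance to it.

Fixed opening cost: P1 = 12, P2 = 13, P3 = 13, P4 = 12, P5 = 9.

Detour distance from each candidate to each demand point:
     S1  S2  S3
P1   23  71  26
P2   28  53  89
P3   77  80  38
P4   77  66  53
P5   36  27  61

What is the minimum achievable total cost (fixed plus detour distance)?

Open {P1, P5}: assign each demand point to its cheapest open site.
  S1→P1 23, S2→P5 27, S3→P1 26
  detour distance 76, fixed 21 → total 97.
Compare {P1, P4, P5}: detour distance 76 + fixed 33 = 109.
Compare {P1, P2, P5}: detour distance 76 + fixed 34 = 110.
Compare {P1, P3, P5}: detour distance 76 + fixed 34 = 110.
All other subsets cost ≥ 109. Minimum total cost: 97.

97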